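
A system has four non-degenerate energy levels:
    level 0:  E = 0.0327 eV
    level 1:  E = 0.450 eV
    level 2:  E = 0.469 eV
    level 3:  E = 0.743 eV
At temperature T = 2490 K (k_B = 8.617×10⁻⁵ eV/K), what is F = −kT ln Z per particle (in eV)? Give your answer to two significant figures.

-0.025 eV

k_BT = 8.617×10⁻⁵ × 2490 K = 0.2146 eV.
Eᵢ/kT = 0.1524, 2.097, 2.185, 3.462.
Z = Σ e^(−Eᵢ/kT) = e^(−0.1524) + e^(−2.097) + e^(−2.185) + e^(−3.462) = 0.8586 + 0.1228 + 0.1125 + 0.03137 = 1.125.
F = −kT ln Z = −0.2146 × ln(1.125) = −0.2146 × 0.1178 = -0.025 eV.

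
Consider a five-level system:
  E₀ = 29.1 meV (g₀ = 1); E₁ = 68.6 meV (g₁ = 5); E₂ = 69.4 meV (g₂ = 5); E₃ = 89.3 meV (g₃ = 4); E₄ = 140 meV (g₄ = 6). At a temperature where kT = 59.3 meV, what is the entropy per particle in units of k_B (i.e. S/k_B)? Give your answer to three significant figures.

Eᵢ/kT = 0.49073, 1.1568, 1.1703, 1.5059, 2.3609.
Z = Σ gᵢe^(−Eᵢ/kT) = 1·e^(−0.49073) + 5·e^(−1.1568) + 5·e^(−1.1703) + 4·e^(−1.5059) + 6·e^(−2.3609) = 0.61218 + 1.5725 + 1.5514 + 0.88727 + 0.56601 = 5.1894.
⟨E⟩ = Σ EᵢPᵢ = 75.506 meV.
S/k_B = ln Z + ⟨E⟩/kT = ln(5.1894) + 75.506/59.3 = 1.6466 + 1.2733 = 2.92.

2.92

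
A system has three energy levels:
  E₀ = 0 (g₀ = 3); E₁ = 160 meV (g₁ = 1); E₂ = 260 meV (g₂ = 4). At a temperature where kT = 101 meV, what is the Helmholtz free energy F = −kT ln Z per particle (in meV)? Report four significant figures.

Eᵢ/kT = 0, 1.58416, 2.57426.
Z = Σ gᵢe^(−Eᵢ/kT) = 3·e^(−0) + 1·e^(−1.58416) + 4·e^(−2.57426) = 3.00000 + 0.205120 + 0.304841 = 3.50996.
F = −kT ln Z = −101 × ln(3.50996) = −101 × 1.25560 = -126.8 meV.

-126.8 meV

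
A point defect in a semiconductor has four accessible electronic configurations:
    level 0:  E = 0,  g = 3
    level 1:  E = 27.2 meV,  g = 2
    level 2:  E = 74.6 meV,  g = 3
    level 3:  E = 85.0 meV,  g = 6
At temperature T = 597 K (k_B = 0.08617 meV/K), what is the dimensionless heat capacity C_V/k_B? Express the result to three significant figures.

k_BT = 0.08617 × 597 K = 51.443 meV.
Eᵢ/kT = 0, 0.52874, 1.4501, 1.6523.
Z = Σ gᵢe^(−Eᵢ/kT) = 3·e^(−0) + 2·e^(−0.52874) + 3·e^(−1.4501) + 6·e^(−1.6523) = 3.0000 + 1.1787 + 0.70364 + 1.1497 = 6.0320.
⟨E⟩ = 30.218 meV, ⟨E²⟩ = 2170.8 meV².
C_V/k_B = (⟨E²⟩ − ⟨E⟩²)/(kT)² = (2170.8 − 913.13)/2646.4 = 0.475.

0.475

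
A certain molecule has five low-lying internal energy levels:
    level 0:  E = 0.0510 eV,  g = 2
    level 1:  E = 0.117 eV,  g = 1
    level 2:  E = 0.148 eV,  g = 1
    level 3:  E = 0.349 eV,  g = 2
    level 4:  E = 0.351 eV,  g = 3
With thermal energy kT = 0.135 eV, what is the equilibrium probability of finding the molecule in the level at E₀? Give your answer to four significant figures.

0.5486

Eᵢ/kT = 0.377778, 0.866667, 1.09630, 2.58519, 2.60000.
Z = Σ gᵢe^(−Eᵢ/kT) = 2·e^(−0.377778) + 1·e^(−0.866667) + 1·e^(−1.09630) + 2·e^(−2.58519) + 3·e^(−2.60000) = 1.37077 + 0.420350 + 0.334105 + 0.150764 + 0.222821 = 2.49881.
P₀ = g₀ e^(−E₀/kT) / Z = 1.37077/2.49881 = 0.5486.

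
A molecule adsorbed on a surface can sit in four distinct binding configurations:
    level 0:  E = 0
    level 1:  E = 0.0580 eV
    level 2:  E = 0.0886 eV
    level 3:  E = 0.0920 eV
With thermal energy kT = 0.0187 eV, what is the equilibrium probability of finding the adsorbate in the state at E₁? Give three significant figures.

0.0424

Eᵢ/kT = 0, 3.1016, 4.7380, 4.9198.
Z = Σ e^(−Eᵢ/kT) = e^(−0) + e^(−3.1016) + e^(−4.7380) + e^(−4.9198) = 1.0000 + 0.044977 + 0.0087561 + 0.0073006 = 1.0610.
P₁ = e^(−E₁/kT) / Z = 0.044977/1.0610 = 0.0424.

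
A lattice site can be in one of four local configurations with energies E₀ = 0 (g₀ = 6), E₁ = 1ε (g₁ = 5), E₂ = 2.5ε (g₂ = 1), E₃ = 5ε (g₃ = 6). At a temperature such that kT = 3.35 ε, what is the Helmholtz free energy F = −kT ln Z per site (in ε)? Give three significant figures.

Eᵢ/kT = 0, 0.29851, 0.74627, 1.4925.
Z = Σ gᵢe^(−Eᵢ/kT) = 6·e^(−0) + 5·e^(−0.29851) + 1·e^(−0.74627) + 6·e^(−1.4925) = 6.0000 + 3.7096 + 0.47413 + 1.3489 = 11.533.
F = −kT ln Z = −3.35 × ln(11.533) = −3.35 × 2.4452 = -8.19 ε.

-8.19 ε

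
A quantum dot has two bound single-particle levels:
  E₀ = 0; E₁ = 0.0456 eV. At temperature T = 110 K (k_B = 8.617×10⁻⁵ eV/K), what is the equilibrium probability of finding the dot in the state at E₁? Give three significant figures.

k_BT = 8.617×10⁻⁵ × 110 K = 0.0094787 eV.
Eᵢ/kT = 0, 4.8108.
Z = Σ e^(−Eᵢ/kT) = e^(−0) + e^(−4.8108) = 1.0000 + 0.0081413 = 1.0081.
P₁ = e^(−E₁/kT) / Z = 0.0081413/1.0081 = 0.00808.

0.00808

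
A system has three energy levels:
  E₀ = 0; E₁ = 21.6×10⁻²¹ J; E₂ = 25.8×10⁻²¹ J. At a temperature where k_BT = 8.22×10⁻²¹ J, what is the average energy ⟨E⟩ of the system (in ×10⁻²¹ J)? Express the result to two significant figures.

2.4 ×10⁻²¹ J

Eᵢ/kT = 0, 2.628, 3.139.
Z = Σ e^(−Eᵢ/kT) = e^(−0) + e^(−2.628) + e^(−3.139) = 1.000 + 0.07222 + 0.04333 = 1.116.
⟨E⟩ = Σ Eᵢ e^(−Eᵢ/kT) / Z = (0·1.000 + 21.6·0.07222 + 25.8·0.04333) / 1.116 = 2.4 ×10⁻²¹ J.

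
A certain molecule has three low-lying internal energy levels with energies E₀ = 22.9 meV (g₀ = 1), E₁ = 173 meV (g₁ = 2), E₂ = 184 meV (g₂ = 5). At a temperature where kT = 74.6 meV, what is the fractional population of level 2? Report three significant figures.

Eᵢ/kT = 0.30697, 2.3190, 2.4665.
Z = Σ gᵢe^(−Eᵢ/kT) = 1·e^(−0.30697) + 2·e^(−2.3190) + 5·e^(−2.4665) = 0.73567 + 0.19674 + 0.42441 = 1.3568.
P₂ = g₂ e^(−E₂/kT) / Z = 0.42441/1.3568 = 0.313.

0.313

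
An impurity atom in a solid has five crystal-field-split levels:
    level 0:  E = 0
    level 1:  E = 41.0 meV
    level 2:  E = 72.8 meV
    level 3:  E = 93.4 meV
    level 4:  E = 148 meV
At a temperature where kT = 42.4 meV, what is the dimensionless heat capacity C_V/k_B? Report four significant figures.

0.6902

Eᵢ/kT = 0, 0.966981, 1.71698, 2.20283, 3.49057.
Z = Σ e^(−Eᵢ/kT) = e^(−0) + e^(−0.966981) + e^(−1.71698) + e^(−2.20283) + e^(−3.49057) = 1.00000 + 0.380229 + 0.179608 + 0.110490 + 0.0304835 = 1.70081.
⟨E⟩ = 25.5738 meV, ⟨E²⟩ = 1894.77 meV².
C_V/k_B = (⟨E²⟩ − ⟨E⟩²)/(kT)² = (1894.77 − 654.019)/1797.76 = 0.6902.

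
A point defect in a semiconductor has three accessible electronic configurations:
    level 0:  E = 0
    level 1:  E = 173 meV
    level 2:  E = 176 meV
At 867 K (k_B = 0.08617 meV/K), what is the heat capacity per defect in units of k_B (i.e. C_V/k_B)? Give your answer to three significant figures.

k_BT = 0.08617 × 867 K = 74.709 meV.
Eᵢ/kT = 0, 2.3157, 2.3558.
Z = Σ e^(−Eᵢ/kT) = e^(−0) + e^(−2.3157) + e^(−2.3558) = 1.0000 + 0.098697 + 0.094818 = 1.1935.
⟨E⟩ = 28.289 meV, ⟨E²⟩ = 4935.9 meV².
C_V/k_B = (⟨E²⟩ − ⟨E⟩²)/(kT)² = (4935.9 − 800.27)/5581.4 = 0.741.

0.741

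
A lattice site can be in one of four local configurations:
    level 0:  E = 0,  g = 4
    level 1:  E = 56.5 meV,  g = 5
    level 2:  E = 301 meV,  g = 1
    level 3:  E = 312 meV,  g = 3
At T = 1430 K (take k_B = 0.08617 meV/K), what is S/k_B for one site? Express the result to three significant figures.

2.32

k_BT = 0.08617 × 1430 K = 123.22 meV.
Eᵢ/kT = 0, 0.45853, 2.4428, 2.5321.
Z = Σ gᵢe^(−Eᵢ/kT) = 4·e^(−0) + 5·e^(−0.45853) + 1·e^(−2.4428) + 3·e^(−2.5321) = 4.0000 + 3.1611 + 0.086917 + 0.23848 = 7.4865.
⟨E⟩ = Σ EᵢPᵢ = 37.290 meV.
S/k_B = ln Z + ⟨E⟩/kT = ln(7.4865) + 37.290/123.22 = 2.0131 + 0.30263 = 2.32.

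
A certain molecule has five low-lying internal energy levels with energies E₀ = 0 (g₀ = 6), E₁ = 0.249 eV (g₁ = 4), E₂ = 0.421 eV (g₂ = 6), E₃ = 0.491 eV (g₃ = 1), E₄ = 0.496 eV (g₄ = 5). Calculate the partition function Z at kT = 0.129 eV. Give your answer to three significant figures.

Eᵢ/kT = 0, 1.9302, 3.2636, 3.8062, 3.8450.
Z = Σ gᵢe^(−Eᵢ/kT) = 6·e^(−0) + 4·e^(−1.9302) + 6·e^(−3.2636) + 1·e^(−3.8062) + 5·e^(−3.8450) = 6.0000 + 0.58048 + 0.22950 + 0.022233 + 0.10693 = 6.9391.

Z = 6.94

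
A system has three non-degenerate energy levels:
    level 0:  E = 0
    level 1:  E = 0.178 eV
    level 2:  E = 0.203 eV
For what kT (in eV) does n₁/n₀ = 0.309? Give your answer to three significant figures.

0.152 eV

n₁/n₀ = exp[−(E₁−E₀)/kT] = 0.309.
⇒ (E₁−E₀)/kT = ln(1/0.309) = ln(3.2362) = 1.1744.
kT = 0.178 eV / 1.1744 = 0.152 eV.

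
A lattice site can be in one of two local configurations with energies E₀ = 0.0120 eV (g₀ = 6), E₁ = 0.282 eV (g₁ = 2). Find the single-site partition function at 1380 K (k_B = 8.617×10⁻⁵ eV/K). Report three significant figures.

k_BT = 8.617×10⁻⁵ × 1380 K = 0.11891 eV.
Eᵢ/kT = 0.10092, 2.3715.
Z = Σ gᵢe^(−Eᵢ/kT) = 6·e^(−0.10092) + 2·e^(−2.3715) = 5.4240 + 0.18668 = 5.6107.

Z = 5.61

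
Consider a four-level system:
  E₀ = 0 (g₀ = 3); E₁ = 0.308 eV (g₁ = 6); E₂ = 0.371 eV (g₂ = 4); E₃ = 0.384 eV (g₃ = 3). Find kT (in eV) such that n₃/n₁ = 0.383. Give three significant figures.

0.285 eV

n₃/n₁ = (g₃/g₁) exp[−(E₃−E₁)/kT] = 0.383.
⇒ (E₃−E₁)/kT = ln((3/6)/0.383) = ln(1.3055) = 0.26659.
kT = 0.076 eV / 0.26659 = 0.285 eV.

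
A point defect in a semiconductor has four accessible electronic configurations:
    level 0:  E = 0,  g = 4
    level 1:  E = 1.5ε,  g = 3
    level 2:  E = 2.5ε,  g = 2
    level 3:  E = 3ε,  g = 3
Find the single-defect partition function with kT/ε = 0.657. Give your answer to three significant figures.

Eᵢ/kT = 0, 2.2831, 3.8052, 4.5662.
Z = Σ gᵢe^(−Eᵢ/kT) = 4·e^(−0) + 3·e^(−2.2831) + 2·e^(−3.8052) + 3·e^(−4.5662) = 4.0000 + 0.30590 + 0.044509 + 0.031192 = 4.3816.

Z = 4.38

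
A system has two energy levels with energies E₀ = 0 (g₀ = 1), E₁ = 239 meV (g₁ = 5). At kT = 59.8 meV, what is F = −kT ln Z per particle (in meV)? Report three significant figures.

-5.26 meV

Eᵢ/kT = 0, 3.9967.
Z = Σ gᵢe^(−Eᵢ/kT) = 1·e^(−0) + 5·e^(−3.9967) = 1.0000 + 0.091881 = 1.0919.
F = −kT ln Z = −59.8 × ln(1.0919) = −59.8 × 0.087919 = -5.26 meV.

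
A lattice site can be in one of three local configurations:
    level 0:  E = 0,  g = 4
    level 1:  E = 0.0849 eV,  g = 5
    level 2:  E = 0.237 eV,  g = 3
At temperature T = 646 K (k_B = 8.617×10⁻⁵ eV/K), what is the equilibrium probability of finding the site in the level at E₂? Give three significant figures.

k_BT = 8.617×10⁻⁵ × 646 K = 0.055666 eV.
Eᵢ/kT = 0, 1.5252, 4.2575.
Z = Σ gᵢe^(−Eᵢ/kT) = 4·e^(−0) + 5·e^(−1.5252) + 3·e^(−4.2575) = 4.0000 + 1.0879 + 0.042473 = 5.1304.
P₂ = g₂ e^(−E₂/kT) / Z = 0.042473/5.1304 = 0.00828.

0.00828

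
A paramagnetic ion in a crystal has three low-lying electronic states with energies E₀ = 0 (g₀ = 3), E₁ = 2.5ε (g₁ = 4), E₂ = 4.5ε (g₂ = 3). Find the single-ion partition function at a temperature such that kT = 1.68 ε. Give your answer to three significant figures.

Eᵢ/kT = 0, 1.4881, 2.6786.
Z = Σ gᵢe^(−Eᵢ/kT) = 3·e^(−0) + 4·e^(−1.4881) + 3·e^(−2.6786) = 3.0000 + 0.90321 + 0.20598 = 4.1092.

Z = 4.11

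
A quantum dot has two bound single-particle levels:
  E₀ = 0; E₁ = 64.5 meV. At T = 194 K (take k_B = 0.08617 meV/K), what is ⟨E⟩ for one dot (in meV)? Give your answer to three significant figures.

k_BT = 0.08617 × 194 K = 16.717 meV.
Eᵢ/kT = 0, 3.8583.
Z = Σ e^(−Eᵢ/kT) = e^(−0) + e^(−3.8583) = 1.0000 + 0.021104 = 1.0211.
⟨E⟩ = Σ Eᵢ e^(−Eᵢ/kT) / Z = (0·1.0000 + 64.5·0.021104) / 1.0211 = 1.33 meV.

1.33 meV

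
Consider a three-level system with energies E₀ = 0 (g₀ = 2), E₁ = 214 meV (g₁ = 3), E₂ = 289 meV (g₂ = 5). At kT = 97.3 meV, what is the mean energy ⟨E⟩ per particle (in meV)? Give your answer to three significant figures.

56.1 meV

Eᵢ/kT = 0, 2.1994, 2.9702.
Z = Σ gᵢe^(−Eᵢ/kT) = 2·e^(−0) + 3·e^(−2.1994) + 5·e^(−2.9702) = 2.0000 + 0.33261 + 0.25647 = 2.5891.
⟨E⟩ = Σ Eᵢ gᵢe^(−Eᵢ/kT) / Z = (0·2.0000 + 214·0.33261 + 289·0.25647) / 2.5891 = 56.1 meV.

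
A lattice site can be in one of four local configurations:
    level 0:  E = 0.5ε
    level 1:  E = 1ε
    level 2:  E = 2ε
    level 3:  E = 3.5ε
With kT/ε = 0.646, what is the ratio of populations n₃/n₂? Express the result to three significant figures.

0.0981

n₃/n₂ = exp[−(E₃−E₂)/kT] = exp(−(1.5ε)/(0.646ε)) = exp(-2.3220) = 0.0981.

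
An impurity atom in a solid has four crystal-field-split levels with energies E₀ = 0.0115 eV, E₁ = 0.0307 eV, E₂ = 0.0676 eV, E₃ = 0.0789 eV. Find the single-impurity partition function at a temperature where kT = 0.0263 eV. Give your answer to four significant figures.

Z = 1.083

Eᵢ/kT = 0.437262, 1.16730, 2.57034, 3.00000.
Z = Σ e^(−Eᵢ/kT) = e^(−0.437262) + e^(−1.16730) + e^(−2.57034) + e^(−3.00000) = 0.645802 + 0.311206 + 0.0765095 + 0.0497871 = 1.08330.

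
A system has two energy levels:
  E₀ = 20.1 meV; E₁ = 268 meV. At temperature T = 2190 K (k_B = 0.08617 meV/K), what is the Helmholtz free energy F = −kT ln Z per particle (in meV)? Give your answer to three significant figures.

-24.8 meV

k_BT = 0.08617 × 2190 K = 188.71 meV.
Eᵢ/kT = 0.10651, 1.4202.
Z = Σ e^(−Eᵢ/kT) = e^(−0.10651) + e^(−1.4202) = 0.89897 + 0.24167 = 1.1406.
F = −kT ln Z = −188.71 × ln(1.1406) = −188.71 × 0.13155 = -24.8 meV.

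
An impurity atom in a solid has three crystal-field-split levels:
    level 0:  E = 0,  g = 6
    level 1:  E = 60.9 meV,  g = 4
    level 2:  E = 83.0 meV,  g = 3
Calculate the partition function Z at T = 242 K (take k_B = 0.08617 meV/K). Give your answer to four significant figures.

Z = 6.272

k_BT = 0.08617 × 242 K = 20.8531 meV.
Eᵢ/kT = 0, 2.92043, 3.98022.
Z = Σ gᵢe^(−Eᵢ/kT) = 6·e^(−0) + 4·e^(−2.92043) + 3·e^(−3.98022) = 6.00000 + 0.215642 + 0.0560446 = 6.27169.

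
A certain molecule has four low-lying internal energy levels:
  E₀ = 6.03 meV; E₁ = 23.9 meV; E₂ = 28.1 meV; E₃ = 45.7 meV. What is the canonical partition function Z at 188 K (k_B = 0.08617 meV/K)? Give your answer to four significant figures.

k_BT = 0.08617 × 188 K = 16.2000 meV.
Eᵢ/kT = 0.372222, 1.47531, 1.73457, 2.82099.
Z = Σ e^(−Eᵢ/kT) = e^(−0.372222) + e^(−1.47531) + e^(−1.73457) + e^(−2.82099) = 0.689201 + 0.228708 + 0.176476 + 0.0595470 = 1.15393.

Z = 1.154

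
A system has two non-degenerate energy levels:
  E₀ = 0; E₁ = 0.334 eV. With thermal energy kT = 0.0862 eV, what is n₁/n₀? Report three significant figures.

0.0208

n₁/n₀ = exp[−(E₁−E₀)/kT] = exp(−(0.334 eV)/(0.0862 eV)) = exp(-3.8747) = 0.0208.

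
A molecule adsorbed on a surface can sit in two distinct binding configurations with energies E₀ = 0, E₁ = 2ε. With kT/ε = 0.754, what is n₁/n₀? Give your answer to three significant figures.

n₁/n₀ = exp[−(E₁−E₀)/kT] = exp(−(2ε)/(0.754ε)) = exp(-2.6525) = 0.0705.

0.0705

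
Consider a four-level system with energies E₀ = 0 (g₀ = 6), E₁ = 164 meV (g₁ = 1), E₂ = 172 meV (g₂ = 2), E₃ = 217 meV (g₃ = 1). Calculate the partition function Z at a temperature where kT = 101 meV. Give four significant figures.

Z = 6.678

Eᵢ/kT = 0, 1.62376, 1.70297, 2.14851.
Z = Σ gᵢe^(−Eᵢ/kT) = 6·e^(−0) + 1·e^(−1.62376) + 2·e^(−1.70297) + 1·e^(−2.14851) = 6.00000 + 0.197156 + 0.364284 + 0.116658 = 6.67810.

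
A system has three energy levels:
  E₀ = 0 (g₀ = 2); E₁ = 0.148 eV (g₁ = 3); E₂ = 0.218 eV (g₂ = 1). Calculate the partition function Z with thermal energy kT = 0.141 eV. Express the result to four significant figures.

Eᵢ/kT = 0, 1.04965, 1.54610.
Z = Σ gᵢe^(−Eᵢ/kT) = 2·e^(−0) + 3·e^(−1.04965) + 1·e^(−1.54610) = 2.00000 + 1.05018 + 0.213077 = 3.26326.

Z = 3.263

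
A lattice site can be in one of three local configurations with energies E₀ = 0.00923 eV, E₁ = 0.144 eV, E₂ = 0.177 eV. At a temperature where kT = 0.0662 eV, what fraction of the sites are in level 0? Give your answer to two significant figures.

Eᵢ/kT = 0.1394, 2.175, 2.674.
Z = Σ e^(−Eᵢ/kT) = e^(−0.1394) + e^(−2.175) + e^(−2.674) = 0.8699 + 0.1136 + 0.06898 = 1.052.
P₀ = e^(−E₀/kT) / Z = 0.8699/1.052 = 0.83.

0.83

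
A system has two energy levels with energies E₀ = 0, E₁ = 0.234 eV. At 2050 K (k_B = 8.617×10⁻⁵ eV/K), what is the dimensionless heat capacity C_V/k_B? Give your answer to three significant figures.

0.291

k_BT = 8.617×10⁻⁵ × 2050 K = 0.17665 eV.
Eᵢ/kT = 0, 1.3247.
Z = Σ e^(−Eᵢ/kT) = e^(−0) + e^(−1.3247) = 1.0000 + 0.26588 = 1.2659.
⟨E⟩ = 0.049148 eV, ⟨E²⟩ = 0.011501 eV².
C_V/k_B = (⟨E²⟩ − ⟨E⟩²)/(kT)² = (0.011501 − 0.0024155)/0.031205 = 0.291.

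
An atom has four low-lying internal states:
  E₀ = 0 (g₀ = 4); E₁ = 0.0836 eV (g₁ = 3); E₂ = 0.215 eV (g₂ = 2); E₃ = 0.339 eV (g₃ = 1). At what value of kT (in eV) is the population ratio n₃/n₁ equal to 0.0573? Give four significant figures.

n₃/n₁ = (g₃/g₁) exp[−(E₃−E₁)/kT] = 0.0573.
⇒ (E₃−E₁)/kT = ln((1/3)/0.0573) = ln(5.81734) = 1.76084.
kT = 0.2554 eV / 1.76084 = 0.1450 eV.

0.1450 eV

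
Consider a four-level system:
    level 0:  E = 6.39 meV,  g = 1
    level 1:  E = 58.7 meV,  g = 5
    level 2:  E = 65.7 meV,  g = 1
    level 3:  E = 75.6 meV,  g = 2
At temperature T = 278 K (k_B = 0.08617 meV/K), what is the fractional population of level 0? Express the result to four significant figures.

0.5687

k_BT = 0.08617 × 278 K = 23.9553 meV.
Eᵢ/kT = 0.266747, 2.45040, 2.74261, 3.15588.
Z = Σ gᵢe^(−Eᵢ/kT) = 1·e^(−0.266747) + 5·e^(−2.45040) + 1·e^(−2.74261) + 2·e^(−3.15588) = 0.765867 + 0.431295 + 0.0644020 + 0.0852018 = 1.34677.
P₀ = g₀ e^(−E₀/kT) / Z = 0.765867/1.34677 = 0.5687.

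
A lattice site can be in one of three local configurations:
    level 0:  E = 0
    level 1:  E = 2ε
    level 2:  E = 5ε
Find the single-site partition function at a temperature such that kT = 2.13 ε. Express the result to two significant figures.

Z = 1.5

Eᵢ/kT = 0, 0.9390, 2.347.
Z = Σ e^(−Eᵢ/kT) = e^(−0) + e^(−0.9390) + e^(−2.347) = 1.000 + 0.3910 + 0.09566 = 1.487.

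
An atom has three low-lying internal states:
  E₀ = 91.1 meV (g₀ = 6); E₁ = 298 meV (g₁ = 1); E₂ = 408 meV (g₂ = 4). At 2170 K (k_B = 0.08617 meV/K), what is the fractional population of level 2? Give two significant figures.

0.10

k_BT = 0.08617 × 2170 K = 187.0 meV.
Eᵢ/kT = 0.4872, 1.594, 2.182.
Z = Σ gᵢe^(−Eᵢ/kT) = 6·e^(−0.4872) + 1·e^(−1.594) + 4·e^(−2.182) = 3.686 + 0.2031 + 0.4513 = 4.340.
P₂ = g₂ e^(−E₂/kT) / Z = 0.4513/4.340 = 0.10.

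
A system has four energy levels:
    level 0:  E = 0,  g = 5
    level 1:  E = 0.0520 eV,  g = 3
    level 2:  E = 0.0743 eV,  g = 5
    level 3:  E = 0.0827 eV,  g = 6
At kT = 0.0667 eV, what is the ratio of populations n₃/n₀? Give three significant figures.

n₃/n₀ = (g₃/g₀) exp[−(E₃−E₀)/kT] = (6/5) × exp(−(0.0827 eV)/(0.0667 eV)) = (6/5) × exp(-1.2399) = 0.347.

0.347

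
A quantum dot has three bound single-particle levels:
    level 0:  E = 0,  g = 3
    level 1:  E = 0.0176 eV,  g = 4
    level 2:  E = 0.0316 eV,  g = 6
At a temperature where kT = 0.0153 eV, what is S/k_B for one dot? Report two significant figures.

Eᵢ/kT = 0, 1.150, 2.065.
Z = Σ gᵢe^(−Eᵢ/kT) = 3·e^(−0) + 4·e^(−1.150) + 6·e^(−2.065) = 3.000 + 1.267 + 0.7609 = 5.028.
⟨E⟩ = Σ EᵢPᵢ = 0.009217 eV.
S/k_B = ln Z + ⟨E⟩/kT = ln(5.028) + 0.009217/0.0153 = 1.615 + 0.6024 = 2.2.

2.2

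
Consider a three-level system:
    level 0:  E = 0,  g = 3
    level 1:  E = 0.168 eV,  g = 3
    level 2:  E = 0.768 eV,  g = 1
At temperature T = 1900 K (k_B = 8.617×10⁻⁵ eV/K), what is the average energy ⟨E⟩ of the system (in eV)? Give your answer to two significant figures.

k_BT = 8.617×10⁻⁵ × 1900 K = 0.1637 eV.
Eᵢ/kT = 0, 1.026, 4.692.
Z = Σ gᵢe^(−Eᵢ/kT) = 3·e^(−0) + 3·e^(−1.026) + 1·e^(−4.692) = 3.000 + 1.075 + 0.009168 = 4.084.
⟨E⟩ = Σ Eᵢ gᵢe^(−Eᵢ/kT) / Z = (0·3.000 + 0.168·1.075 + 0.768·0.009168) / 4.084 = 0.046 eV.

0.046 eV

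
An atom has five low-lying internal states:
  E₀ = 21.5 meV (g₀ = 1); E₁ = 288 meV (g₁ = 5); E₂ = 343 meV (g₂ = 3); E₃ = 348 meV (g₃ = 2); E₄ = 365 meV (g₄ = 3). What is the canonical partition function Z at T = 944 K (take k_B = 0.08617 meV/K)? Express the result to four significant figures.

Z = 1.018

k_BT = 0.08617 × 944 K = 81.3445 meV.
Eᵢ/kT = 0.264308, 3.54050, 4.21663, 4.27810, 4.48709.
Z = Σ gᵢe^(−Eᵢ/kT) = 1·e^(−0.264308) + 5·e^(−3.54050) + 3·e^(−4.21663) + 2·e^(−4.27810) + 3·e^(−4.48709) = 0.767737 + 0.144994 + 0.0442448 + 0.0277380 + 0.0337600 = 1.01847.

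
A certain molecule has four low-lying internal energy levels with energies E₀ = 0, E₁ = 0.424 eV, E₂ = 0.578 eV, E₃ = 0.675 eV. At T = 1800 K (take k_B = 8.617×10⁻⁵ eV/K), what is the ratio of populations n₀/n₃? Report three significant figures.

k_BT = 8.617×10⁻⁵ × 1800 K = 0.15511 eV.
n₀/n₃ = exp[−(E₀−E₃)/kT] = exp(−(-0.675 eV)/(0.15511 eV)) = exp(4.3518) = 77.6.

77.6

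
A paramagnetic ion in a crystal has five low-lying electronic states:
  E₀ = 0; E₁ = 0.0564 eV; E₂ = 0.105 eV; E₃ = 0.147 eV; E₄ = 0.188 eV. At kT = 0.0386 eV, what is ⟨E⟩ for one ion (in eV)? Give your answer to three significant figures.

Eᵢ/kT = 0, 1.4611, 2.7202, 3.8083, 4.8705.
Z = Σ e^(−Eᵢ/kT) = e^(−0) + e^(−1.4611) + e^(−2.7202) + e^(−3.8083) + e^(−4.8705) = 1.0000 + 0.23198 + 0.065862 + 0.022186 + 0.0076695 = 1.3277.
⟨E⟩ = Σ Eᵢ e^(−Eᵢ/kT) / Z = (0·1.0000 + 0.0564·0.23198 + 0.105·0.065862 + 0.147·0.022186 + 0.188·0.0076695) / 1.3277 = 0.0186 eV.

0.0186 eV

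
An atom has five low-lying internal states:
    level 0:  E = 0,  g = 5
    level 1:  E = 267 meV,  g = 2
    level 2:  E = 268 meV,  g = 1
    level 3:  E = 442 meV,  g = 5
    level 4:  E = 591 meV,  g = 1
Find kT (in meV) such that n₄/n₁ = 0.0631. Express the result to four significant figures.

156.5 meV

n₄/n₁ = (g₄/g₁) exp[−(E₄−E₁)/kT] = 0.0631.
⇒ (E₄−E₁)/kT = ln((1/2)/0.0631) = ln(7.92393) = 2.06989.
kT = 324 meV / 2.06989 = 156.5 meV.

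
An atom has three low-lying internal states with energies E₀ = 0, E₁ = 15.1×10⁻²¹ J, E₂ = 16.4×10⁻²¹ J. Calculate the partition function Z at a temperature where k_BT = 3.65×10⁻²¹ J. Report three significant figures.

Eᵢ/kT = 0, 4.1370, 4.4932.
Z = Σ e^(−Eᵢ/kT) = e^(−0) + e^(−4.1370) + e^(−4.4932) = 1.0000 + 0.015971 + 0.011185 = 1.0272.

Z = 1.03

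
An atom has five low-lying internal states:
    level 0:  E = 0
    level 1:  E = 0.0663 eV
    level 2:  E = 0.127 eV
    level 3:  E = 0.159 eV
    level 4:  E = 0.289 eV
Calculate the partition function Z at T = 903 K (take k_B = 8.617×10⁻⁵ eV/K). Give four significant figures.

k_BT = 8.617×10⁻⁵ × 903 K = 0.0778115 eV.
Eᵢ/kT = 0, 0.852059, 1.63215, 2.04340, 3.71410.
Z = Σ e^(−Eᵢ/kT) = e^(−0) + e^(−0.852059) + e^(−1.63215) + e^(−2.04340) + e^(−3.71410) = 1.00000 + 0.426536 + 0.195509 + 0.129587 + 0.0243774 = 1.77601.

Z = 1.776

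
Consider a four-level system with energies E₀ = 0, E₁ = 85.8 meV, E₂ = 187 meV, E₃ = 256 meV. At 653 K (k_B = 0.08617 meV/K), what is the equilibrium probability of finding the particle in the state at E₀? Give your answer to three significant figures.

k_BT = 0.08617 × 653 K = 56.269 meV.
Eᵢ/kT = 0, 1.5248, 3.3233, 4.5496.
Z = Σ e^(−Eᵢ/kT) = e^(−0) + e^(−1.5248) + e^(−3.3233) + e^(−4.5496) = 1.0000 + 0.21766 + 0.036034 + 0.010571 = 1.2643.
P₀ = e^(−E₀/kT) / Z = 1.0000/1.2643 = 0.791.

0.791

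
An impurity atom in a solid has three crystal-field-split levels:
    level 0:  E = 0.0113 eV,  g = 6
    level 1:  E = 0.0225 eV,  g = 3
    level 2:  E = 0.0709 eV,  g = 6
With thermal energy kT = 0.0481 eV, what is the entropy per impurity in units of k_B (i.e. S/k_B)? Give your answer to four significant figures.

2.582

Eᵢ/kT = 0.234927, 0.467775, 1.47401.
Z = Σ gᵢe^(−Eᵢ/kT) = 6·e^(−0.234927) + 3·e^(−0.467775) + 6·e^(−1.47401) = 4.74377 + 1.87918 + 1.37403 = 7.99698.
⟨E⟩ = Σ EᵢPᵢ = 0.0241722 eV.
S/k_B = ln Z + ⟨E⟩/kT = ln(7.99698) + 0.0241722/0.0481 = 2.07906 + 0.502541 = 2.582.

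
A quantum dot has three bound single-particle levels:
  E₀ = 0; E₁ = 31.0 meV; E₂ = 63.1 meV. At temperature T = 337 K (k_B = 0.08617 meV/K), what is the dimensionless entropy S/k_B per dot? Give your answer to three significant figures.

k_BT = 0.08617 × 337 K = 29.039 meV.
Eᵢ/kT = 0, 1.0675, 2.1729.
Z = Σ e^(−Eᵢ/kT) = e^(−0) + e^(−1.0675) + e^(−2.1729) = 1.0000 + 0.34387 + 0.11385 = 1.4577.
⟨E⟩ = Σ EᵢPᵢ = 12.241 meV.
S/k_B = ln Z + ⟨E⟩/kT = ln(1.4577) + 12.241/29.039 = 0.37686 + 0.42154 = 0.798.

0.798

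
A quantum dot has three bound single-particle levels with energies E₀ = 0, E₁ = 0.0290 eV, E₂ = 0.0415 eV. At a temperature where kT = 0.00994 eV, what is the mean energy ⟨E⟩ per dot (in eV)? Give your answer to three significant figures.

0.00206 eV

Eᵢ/kT = 0, 2.9175, 4.1751.
Z = Σ e^(−Eᵢ/kT) = e^(−0) + e^(−2.9175) + e^(−4.1751) = 1.0000 + 0.054069 + 0.015374 = 1.0694.
⟨E⟩ = Σ Eᵢ e^(−Eᵢ/kT) / Z = (0·1.0000 + 0.0290·0.054069 + 0.0415·0.015374) / 1.0694 = 0.00206 eV.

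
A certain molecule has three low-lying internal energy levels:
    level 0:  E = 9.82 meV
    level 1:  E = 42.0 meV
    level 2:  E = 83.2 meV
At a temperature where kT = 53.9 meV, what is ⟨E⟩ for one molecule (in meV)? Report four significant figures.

Eᵢ/kT = 0.182189, 0.779221, 1.54360.
Z = Σ e^(−Eᵢ/kT) = e^(−0.182189) + e^(−0.779221) + e^(−1.54360) = 0.833444 + 0.458763 + 0.213611 = 1.50582.
⟨E⟩ = Σ Eᵢ e^(−Eᵢ/kT) / Z = (9.82·0.833444 + 42.0·0.458763 + 83.2·0.213611) / 1.50582 = 30.03 meV.

30.03 meV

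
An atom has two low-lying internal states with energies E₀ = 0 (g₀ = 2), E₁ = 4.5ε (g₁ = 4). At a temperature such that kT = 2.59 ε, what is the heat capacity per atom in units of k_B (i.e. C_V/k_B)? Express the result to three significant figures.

0.581

Eᵢ/kT = 0, 1.7375.
Z = Σ gᵢe^(−Eᵢ/kT) = 2·e^(−0) + 4·e^(−1.7375) = 2.0000 + 0.70384 = 2.7038.
⟨E⟩ = 1.1714 ε, ⟨E²⟩ = 5.2714 ε².
C_V/k_B = (⟨E²⟩ − ⟨E⟩²)/(kT)² = (5.2714 − 1.3722)/6.7081 = 0.581.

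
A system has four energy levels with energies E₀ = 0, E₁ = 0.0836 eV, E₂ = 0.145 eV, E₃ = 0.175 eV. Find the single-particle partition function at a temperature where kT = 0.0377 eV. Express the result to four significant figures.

Z = 1.140

Eᵢ/kT = 0, 2.21751, 3.84615, 4.64191.
Z = Σ e^(−Eᵢ/kT) = e^(−0) + e^(−2.21751) + e^(−3.84615) + e^(−4.64191) = 1.00000 + 0.108880 + 0.0213618 + 0.00963927 = 1.13988.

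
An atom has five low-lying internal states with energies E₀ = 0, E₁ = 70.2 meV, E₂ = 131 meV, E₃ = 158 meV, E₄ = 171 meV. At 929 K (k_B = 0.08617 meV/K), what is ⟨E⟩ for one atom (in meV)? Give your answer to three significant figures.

51.9 meV

k_BT = 0.08617 × 929 K = 80.052 meV.
Eᵢ/kT = 0, 0.87693, 1.6364, 1.9737, 2.1361.
Z = Σ e^(−Eᵢ/kT) = e^(−0) + e^(−0.87693) + e^(−1.6364) + e^(−1.9737) + e^(−2.1361) = 1.0000 + 0.41606 + 0.19468 + 0.13894 + 0.11811 = 1.8678.
⟨E⟩ = Σ Eᵢ e^(−Eᵢ/kT) / Z = (0·1.0000 + 70.2·0.41606 + 131·0.19468 + 158·0.13894 + 171·0.11811) / 1.8678 = 51.9 meV.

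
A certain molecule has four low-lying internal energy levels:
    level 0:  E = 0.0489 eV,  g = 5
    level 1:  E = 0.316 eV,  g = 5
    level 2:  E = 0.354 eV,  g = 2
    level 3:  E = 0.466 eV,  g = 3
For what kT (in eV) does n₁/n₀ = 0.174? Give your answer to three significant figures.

n₁/n₀ = (g₁/g₀) exp[−(E₁−E₀)/kT] = 0.174.
⇒ (E₁−E₀)/kT = ln((5/5)/0.174) = ln(5.7471) = 1.7487.
kT = 0.2671 eV / 1.7487 = 0.153 eV.

0.153 eV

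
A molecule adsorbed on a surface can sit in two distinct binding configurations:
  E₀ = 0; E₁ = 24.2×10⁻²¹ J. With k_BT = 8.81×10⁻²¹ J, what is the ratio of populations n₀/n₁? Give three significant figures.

15.6

n₀/n₁ = exp[−(E₀−E₁)/kT] = exp(−(-24.2 ×10⁻²¹ J)/(8.81 ×10⁻²¹ J)) = exp(2.7469) = 15.6.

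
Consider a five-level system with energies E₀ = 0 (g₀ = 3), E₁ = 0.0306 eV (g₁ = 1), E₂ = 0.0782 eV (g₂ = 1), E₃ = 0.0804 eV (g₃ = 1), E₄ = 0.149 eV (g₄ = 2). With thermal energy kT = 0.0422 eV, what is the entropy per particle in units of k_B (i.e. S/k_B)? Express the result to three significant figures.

Eᵢ/kT = 0, 0.72512, 1.8531, 1.9052, 3.5308.
Z = Σ gᵢe^(−Eᵢ/kT) = 3·e^(−0) + 1·e^(−0.72512) + 1·e^(−1.8531) + 1·e^(−1.9052) + 2·e^(−3.5308) = 3.0000 + 0.48427 + 0.15675 + 0.14879 + 0.058563 = 3.8484.
⟨E⟩ = Σ EᵢPᵢ = 0.012412 eV.
S/k_B = ln Z + ⟨E⟩/kT = ln(3.8484) + 0.012412/0.0422 = 1.3477 + 0.29412 = 1.64.

1.64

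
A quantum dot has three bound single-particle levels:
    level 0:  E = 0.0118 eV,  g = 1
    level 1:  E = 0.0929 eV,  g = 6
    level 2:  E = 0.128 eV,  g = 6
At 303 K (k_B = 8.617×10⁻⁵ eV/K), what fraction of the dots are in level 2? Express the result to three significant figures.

k_BT = 8.617×10⁻⁵ × 303 K = 0.026110 eV.
Eᵢ/kT = 0.45193, 3.5580, 4.9023.
Z = Σ gᵢe^(−Eᵢ/kT) = 1·e^(−0.45193) + 6·e^(−3.5580) + 6·e^(−4.9023) = 0.63640 + 0.17097 + 0.044577 = 0.85195.
P₂ = g₂ e^(−E₂/kT) / Z = 0.044577/0.85195 = 0.0523.

0.0523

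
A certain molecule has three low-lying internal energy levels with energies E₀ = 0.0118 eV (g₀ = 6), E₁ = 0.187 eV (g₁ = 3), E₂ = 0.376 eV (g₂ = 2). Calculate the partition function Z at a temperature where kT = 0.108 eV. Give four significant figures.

Z = 5.972

Eᵢ/kT = 0.109259, 1.73148, 3.48148.
Z = Σ gᵢe^(−Eᵢ/kT) = 6·e^(−0.109259) + 3·e^(−1.73148) + 2·e^(−3.48148) = 5.37899 + 0.531067 + 0.0615237 = 5.97158.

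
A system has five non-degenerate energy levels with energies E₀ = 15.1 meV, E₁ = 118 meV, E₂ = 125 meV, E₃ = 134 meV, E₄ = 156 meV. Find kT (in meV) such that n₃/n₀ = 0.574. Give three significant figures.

n₃/n₀ = exp[−(E₃−E₀)/kT] = 0.574.
⇒ (E₃−E₀)/kT = ln(1/0.574) = ln(1.7422) = 0.55515.
kT = 118.9 meV / 0.55515 = 214 meV.

214 meV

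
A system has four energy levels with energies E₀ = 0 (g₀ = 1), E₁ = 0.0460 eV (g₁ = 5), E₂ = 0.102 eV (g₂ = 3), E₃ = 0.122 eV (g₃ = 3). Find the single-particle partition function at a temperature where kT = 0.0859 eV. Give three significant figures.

Z = 5.57

Eᵢ/kT = 0, 0.53551, 1.1874, 1.4203.
Z = Σ gᵢe^(−Eᵢ/kT) = 1·e^(−0) + 5·e^(−0.53551) + 3·e^(−1.1874) + 3·e^(−1.4203) = 1.0000 + 2.9269 + 0.91504 + 0.72492 = 5.5669.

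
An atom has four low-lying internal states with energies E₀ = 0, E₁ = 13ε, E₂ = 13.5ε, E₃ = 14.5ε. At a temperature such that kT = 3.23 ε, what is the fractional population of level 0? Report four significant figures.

Eᵢ/kT = 0, 4.02477, 4.17957, 4.48916.
Z = Σ e^(−Eᵢ/kT) = e^(−0) + e^(−4.02477) + e^(−4.17957) + e^(−4.48916) = 1.00000 + 0.0178675 + 0.0153051 + 0.0112301 = 1.04440.
P₀ = e^(−E₀/kT) / Z = 1.00000/1.04440 = 0.9575.

0.9575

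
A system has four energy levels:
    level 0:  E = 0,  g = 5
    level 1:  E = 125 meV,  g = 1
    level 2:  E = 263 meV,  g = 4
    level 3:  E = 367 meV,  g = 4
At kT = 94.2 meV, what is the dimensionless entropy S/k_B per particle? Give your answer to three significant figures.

1.96

Eᵢ/kT = 0, 1.3270, 2.7919, 3.8960.
Z = Σ gᵢe^(−Eᵢ/kT) = 5·e^(−0) + 1·e^(−1.3270) + 4·e^(−2.7919) + 4·e^(−3.8960) = 5.0000 + 0.26527 + 0.24522 + 0.081292 = 5.5918.
⟨E⟩ = Σ EᵢPᵢ = 22.799 meV.
S/k_B = ln Z + ⟨E⟩/kT = ln(5.5918) + 22.799/94.2 = 1.7213 + 0.24203 = 1.96.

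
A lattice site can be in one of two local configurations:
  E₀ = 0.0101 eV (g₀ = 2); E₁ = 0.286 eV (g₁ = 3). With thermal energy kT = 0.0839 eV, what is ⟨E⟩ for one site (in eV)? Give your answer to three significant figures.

0.0247 eV

Eᵢ/kT = 0.12038, 3.4088.
Z = Σ gᵢe^(−Eᵢ/kT) = 2·e^(−0.12038) + 3·e^(−3.4088) = 1.7732 + 0.099243 = 1.8724.
⟨E⟩ = Σ Eᵢ gᵢe^(−Eᵢ/kT) / Z = (0.0101·1.7732 + 0.286·0.099243) / 1.8724 = 0.0247 eV.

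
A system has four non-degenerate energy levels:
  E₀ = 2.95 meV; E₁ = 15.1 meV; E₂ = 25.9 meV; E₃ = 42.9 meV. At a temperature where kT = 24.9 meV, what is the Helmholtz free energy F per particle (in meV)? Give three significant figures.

-16.8 meV

Eᵢ/kT = 0.11847, 0.60643, 1.0402, 1.7229.
Z = Σ e^(−Eᵢ/kT) = e^(−0.11847) + e^(−0.60643) + e^(−1.0402) + e^(−1.7229) = 0.88828 + 0.54529 + 0.35338 + 0.17855 = 1.9655.
F = −kT ln Z = −24.9 × ln(1.9655) = −24.9 × 0.67575 = -16.8 meV.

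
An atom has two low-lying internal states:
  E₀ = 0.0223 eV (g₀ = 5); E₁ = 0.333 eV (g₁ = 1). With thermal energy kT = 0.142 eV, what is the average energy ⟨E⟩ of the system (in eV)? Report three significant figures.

0.0291 eV

Eᵢ/kT = 0.15704, 2.3451.
Z = Σ gᵢe^(−Eᵢ/kT) = 5·e^(−0.15704) + 1·e^(−2.3451) = 4.2733 + 0.095838 = 4.3691.
⟨E⟩ = Σ Eᵢ gᵢe^(−Eᵢ/kT) / Z = (0.0223·4.2733 + 0.333·0.095838) / 4.3691 = 0.0291 eV.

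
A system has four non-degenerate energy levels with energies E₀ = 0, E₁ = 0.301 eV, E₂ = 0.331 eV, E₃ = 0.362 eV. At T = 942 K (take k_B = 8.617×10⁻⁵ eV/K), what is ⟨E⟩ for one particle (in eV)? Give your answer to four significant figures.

k_BT = 8.617×10⁻⁵ × 942 K = 0.0811721 eV.
Eᵢ/kT = 0, 3.70817, 4.07776, 4.45966.
Z = Σ e^(−Eᵢ/kT) = e^(−0) + e^(−3.70817) + e^(−4.07776) + e^(−4.45966) = 1.00000 + 0.0245224 + 0.0169454 + 0.0115663 = 1.05303.
⟨E⟩ = Σ Eᵢ e^(−Eᵢ/kT) / Z = (0·1.00000 + 0.301·0.0245224 + 0.331·0.0169454 + 0.362·0.0115663) / 1.05303 = 0.01631 eV.

0.01631 eV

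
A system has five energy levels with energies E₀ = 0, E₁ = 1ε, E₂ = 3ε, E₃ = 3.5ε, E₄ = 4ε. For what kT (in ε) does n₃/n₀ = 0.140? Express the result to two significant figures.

1.8 ε

n₃/n₀ = exp[−(E₃−E₀)/kT] = 0.140.
⇒ (E₃−E₀)/kT = ln(1/0.140) = ln(7.143) = 1.966.
kT = 3.5ε / 1.966 = 1.8 ε.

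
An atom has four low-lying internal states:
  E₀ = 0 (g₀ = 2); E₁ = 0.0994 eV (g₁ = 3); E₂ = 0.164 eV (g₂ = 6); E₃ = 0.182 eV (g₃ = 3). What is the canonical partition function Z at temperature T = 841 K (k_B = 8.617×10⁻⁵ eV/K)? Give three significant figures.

Z = 3.63

k_BT = 8.617×10⁻⁵ × 841 K = 0.072469 eV.
Eᵢ/kT = 0, 1.3716, 2.2630, 2.5114.
Z = Σ gᵢe^(−Eᵢ/kT) = 2·e^(−0) + 3·e^(−1.3716) + 6·e^(−2.2630) + 3·e^(−2.5114) = 2.0000 + 0.76110 + 0.62423 + 0.24346 = 3.6288.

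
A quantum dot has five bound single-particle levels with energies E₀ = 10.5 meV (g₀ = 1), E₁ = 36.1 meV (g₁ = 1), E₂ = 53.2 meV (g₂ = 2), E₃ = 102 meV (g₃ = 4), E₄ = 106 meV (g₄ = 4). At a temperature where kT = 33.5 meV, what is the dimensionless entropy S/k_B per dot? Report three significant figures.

Eᵢ/kT = 0.31343, 1.0776, 1.5881, 3.0448, 3.1642.
Z = Σ gᵢe^(−Eᵢ/kT) = 1·e^(−0.31343) + 1·e^(−1.0776) + 2·e^(−1.5881) + 4·e^(−3.0448) + 4·e^(−3.1642) = 0.73094 + 0.34041 + 0.40863 + 0.19042 + 0.16899 = 1.8394.
⟨E⟩ = Σ EᵢPᵢ = 42.970 meV.
S/k_B = ln Z + ⟨E⟩/kT = ln(1.8394) + 42.970/33.5 = 0.60944 + 1.2827 = 1.89.

1.89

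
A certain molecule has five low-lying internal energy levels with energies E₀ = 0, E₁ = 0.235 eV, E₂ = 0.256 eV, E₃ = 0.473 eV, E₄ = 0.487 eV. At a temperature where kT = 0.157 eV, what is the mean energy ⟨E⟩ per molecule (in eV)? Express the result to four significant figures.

Eᵢ/kT = 0, 1.49682, 1.63057, 3.01274, 3.10191.
Z = Σ e^(−Eᵢ/kT) = e^(−0) + e^(−1.49682) + e^(−1.63057) + e^(−3.01274) + e^(−3.10191) = 1.00000 + 0.223841 + 0.195818 + 0.0491568 + 0.0449632 = 1.51378.
⟨E⟩ = Σ Eᵢ e^(−Eᵢ/kT) / Z = (0·1.00000 + 0.235·0.223841 + 0.256·0.195818 + 0.473·0.0491568 + 0.487·0.0449632) / 1.51378 = 0.09769 eV.

0.09769 eV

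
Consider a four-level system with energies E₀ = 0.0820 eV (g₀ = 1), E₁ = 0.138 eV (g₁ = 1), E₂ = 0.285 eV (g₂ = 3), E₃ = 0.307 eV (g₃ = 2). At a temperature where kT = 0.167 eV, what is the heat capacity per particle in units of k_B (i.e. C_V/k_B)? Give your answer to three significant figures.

0.330

Eᵢ/kT = 0.49102, 0.82635, 1.7066, 1.8383.
Z = Σ gᵢe^(−Eᵢ/kT) = 1·e^(−0.49102) + 1·e^(−0.82635) + 3·e^(−1.7066) + 2·e^(−1.8383) = 0.61200 + 0.43764 + 0.54445 + 0.31818 = 1.9123.
⟨E⟩ = 0.19005 eV, ⟨E²⟩ = 0.045317 eV².
C_V/k_B = (⟨E²⟩ − ⟨E⟩²)/(kT)² = (0.045317 − 0.036119)/0.027889 = 0.330.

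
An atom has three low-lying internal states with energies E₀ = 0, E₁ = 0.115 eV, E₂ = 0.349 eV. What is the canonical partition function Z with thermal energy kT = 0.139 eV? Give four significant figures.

Eᵢ/kT = 0, 0.827338, 2.51079.
Z = Σ e^(−Eᵢ/kT) = e^(−0) + e^(−0.827338) + e^(−2.51079) = 1.00000 + 0.437212 + 0.0812041 = 1.51842.

Z = 1.518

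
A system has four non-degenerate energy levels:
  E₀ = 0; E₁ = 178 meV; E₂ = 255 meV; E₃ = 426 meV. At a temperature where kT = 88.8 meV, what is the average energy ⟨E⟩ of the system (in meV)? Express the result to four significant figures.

Eᵢ/kT = 0, 2.00450, 2.87162, 4.79730.
Z = Σ e^(−Eᵢ/kT) = e^(−0) + e^(−2.00450) + e^(−2.87162) + e^(−4.79730) = 1.00000 + 0.134728 + 0.0566071 + 0.00825200 = 1.19959.
⟨E⟩ = Σ Eᵢ e^(−Eᵢ/kT) / Z = (0·1.00000 + 178·0.134728 + 255·0.0566071 + 426·0.00825200) / 1.19959 = 34.96 meV.

34.96 meV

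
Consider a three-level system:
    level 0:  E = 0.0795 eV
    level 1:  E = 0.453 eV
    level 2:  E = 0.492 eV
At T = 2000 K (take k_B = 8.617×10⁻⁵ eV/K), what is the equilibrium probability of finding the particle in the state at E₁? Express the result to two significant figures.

0.095

k_BT = 8.617×10⁻⁵ × 2000 K = 0.1723 eV.
Eᵢ/kT = 0.4614, 2.629, 2.855.
Z = Σ e^(−Eᵢ/kT) = e^(−0.4614) + e^(−2.629) + e^(−2.855) = 0.6304 + 0.07215 + 0.05756 = 0.7601.
P₁ = e^(−E₁/kT) / Z = 0.07215/0.7601 = 0.095.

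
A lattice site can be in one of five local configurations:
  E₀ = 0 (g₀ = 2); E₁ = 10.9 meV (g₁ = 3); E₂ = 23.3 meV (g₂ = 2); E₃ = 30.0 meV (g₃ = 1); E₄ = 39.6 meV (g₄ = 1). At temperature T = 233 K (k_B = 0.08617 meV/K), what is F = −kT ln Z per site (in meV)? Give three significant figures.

-31.2 meV

k_BT = 0.08617 × 233 K = 20.078 meV.
Eᵢ/kT = 0, 0.54288, 1.1605, 1.4942, 1.9723.
Z = Σ gᵢe^(−Eᵢ/kT) = 2·e^(−0) + 3·e^(−0.54288) + 2·e^(−1.1605) + 1·e^(−1.4942) + 1·e^(−1.9723) = 2.0000 + 1.7432 + 0.62666 + 0.22443 + 0.13914 = 4.7334.
F = −kT ln Z = −20.078 × ln(4.7334) = −20.078 × 1.5546 = -31.2 meV.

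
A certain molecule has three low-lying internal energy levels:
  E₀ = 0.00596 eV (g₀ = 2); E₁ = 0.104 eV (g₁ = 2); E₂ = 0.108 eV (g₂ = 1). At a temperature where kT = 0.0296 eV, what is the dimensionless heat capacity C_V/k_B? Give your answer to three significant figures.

Eᵢ/kT = 0.20135, 3.5135, 3.6486.
Z = Σ gᵢe^(−Eᵢ/kT) = 2·e^(−0.20135) + 2·e^(−3.5135) + 1·e^(−3.6486) = 1.6353 + 0.059585 + 0.026028 = 1.7209.
⟨E⟩ = 0.010898 eV, ⟨E²⟩ = 0.00058467 eV².
C_V/k_B = (⟨E²⟩ − ⟨E⟩²)/(kT)² = (0.00058467 − 0.00011877)/0.00087616 = 0.532.

0.532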